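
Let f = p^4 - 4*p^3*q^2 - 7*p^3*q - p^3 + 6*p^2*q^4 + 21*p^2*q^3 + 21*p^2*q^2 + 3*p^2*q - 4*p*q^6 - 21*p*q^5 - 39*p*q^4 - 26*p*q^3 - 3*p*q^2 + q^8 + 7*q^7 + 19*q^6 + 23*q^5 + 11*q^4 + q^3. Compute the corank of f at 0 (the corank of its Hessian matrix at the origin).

The Hessian at 0 is [[0, 0], [0, 0]] of rank 0; hence corank 2.

2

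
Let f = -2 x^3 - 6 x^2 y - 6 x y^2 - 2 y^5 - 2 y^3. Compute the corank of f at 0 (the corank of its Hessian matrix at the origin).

2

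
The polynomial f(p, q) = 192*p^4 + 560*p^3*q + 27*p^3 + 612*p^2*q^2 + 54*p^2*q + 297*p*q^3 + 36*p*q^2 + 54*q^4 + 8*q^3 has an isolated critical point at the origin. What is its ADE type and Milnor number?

Type E7, Milnor number mu = 7.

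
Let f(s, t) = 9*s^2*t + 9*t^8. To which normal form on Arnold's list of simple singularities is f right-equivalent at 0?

The Hessian of f at 0 is [[0, 0], [0, 0]] with rank 0, so corank 2. A Groebner basis of the Jacobian ideal J(f) in C{s,t} is {s^2/8 + t^7, s^3, s*t}; counting standard monomials gives mu = 9. Corank 2; j^3 = 9*s^2*t has shape L^2 M (L != M), so D-series; mu = 9 gives D_9.

D9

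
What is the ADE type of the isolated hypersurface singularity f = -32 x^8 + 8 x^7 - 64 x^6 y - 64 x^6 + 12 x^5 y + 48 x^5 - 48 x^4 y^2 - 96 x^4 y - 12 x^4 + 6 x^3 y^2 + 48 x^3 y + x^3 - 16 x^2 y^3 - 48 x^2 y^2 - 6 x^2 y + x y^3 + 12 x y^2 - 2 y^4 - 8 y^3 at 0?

E_7

The Hessian of f at 0 has rank 0. Corank 2; j^3 = (x - 2*y)^3 is a perfect cube, so E-series; the 4-jet and mu = 7 give E_7.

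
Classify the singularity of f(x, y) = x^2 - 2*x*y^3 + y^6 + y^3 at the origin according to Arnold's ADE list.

The Hessian of f at 0 is [[2, 0], [0, 0]] with rank 1, so corank 1. A Groebner basis of the Jacobian ideal J(f) in C{x,y} is {y^2, x}; counting standard monomials gives mu = 2. Corank 1: A-series; mu = 2 gives A_2.

A_2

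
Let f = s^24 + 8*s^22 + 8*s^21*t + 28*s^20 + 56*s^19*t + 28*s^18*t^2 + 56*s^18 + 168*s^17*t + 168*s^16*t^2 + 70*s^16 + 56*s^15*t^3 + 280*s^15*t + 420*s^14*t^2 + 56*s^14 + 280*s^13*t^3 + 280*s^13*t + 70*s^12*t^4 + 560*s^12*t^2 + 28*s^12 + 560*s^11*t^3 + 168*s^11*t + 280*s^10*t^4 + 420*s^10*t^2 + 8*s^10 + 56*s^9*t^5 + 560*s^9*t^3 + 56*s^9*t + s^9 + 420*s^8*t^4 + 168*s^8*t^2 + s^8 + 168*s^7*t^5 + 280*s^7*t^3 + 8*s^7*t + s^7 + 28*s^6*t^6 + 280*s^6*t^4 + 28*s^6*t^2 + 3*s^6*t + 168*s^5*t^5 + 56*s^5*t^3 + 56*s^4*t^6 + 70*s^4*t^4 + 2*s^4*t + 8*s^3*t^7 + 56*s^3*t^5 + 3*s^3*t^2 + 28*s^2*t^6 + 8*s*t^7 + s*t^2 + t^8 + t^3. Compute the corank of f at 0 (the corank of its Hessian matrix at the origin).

The Hessian at 0 is [[0, 0], [0, 0]] of rank 0; hence corank 2.

2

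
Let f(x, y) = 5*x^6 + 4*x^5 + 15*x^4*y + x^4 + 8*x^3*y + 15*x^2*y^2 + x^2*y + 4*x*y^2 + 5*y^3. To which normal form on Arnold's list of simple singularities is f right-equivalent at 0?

D4

The Hessian of f at 0 has rank 0. Corank 2; j^3 = y*(x^2 + 4*x*y + 5*y^2) splits into three distinct lines over C (the quadratic factor has nonzero discriminant), so D_4.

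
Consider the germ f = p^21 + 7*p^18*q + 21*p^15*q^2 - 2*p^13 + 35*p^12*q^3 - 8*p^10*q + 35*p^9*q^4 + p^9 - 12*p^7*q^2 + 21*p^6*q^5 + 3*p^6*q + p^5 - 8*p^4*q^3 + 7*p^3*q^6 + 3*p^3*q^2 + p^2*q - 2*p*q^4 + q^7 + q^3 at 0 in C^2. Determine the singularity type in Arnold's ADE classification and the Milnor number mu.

The Hessian of f at 0 has rank 0. Corank 2; j^3 = q*(p^2 + q^2) splits into three distinct lines over C (the quadratic factor has nonzero discriminant), so D_4.

Type D4, Milnor number mu = 4.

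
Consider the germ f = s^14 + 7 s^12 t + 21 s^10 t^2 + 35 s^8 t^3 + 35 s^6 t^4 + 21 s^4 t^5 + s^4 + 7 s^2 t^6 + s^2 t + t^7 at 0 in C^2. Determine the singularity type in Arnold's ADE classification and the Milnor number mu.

Type D_{8}, Milnor number mu = 8.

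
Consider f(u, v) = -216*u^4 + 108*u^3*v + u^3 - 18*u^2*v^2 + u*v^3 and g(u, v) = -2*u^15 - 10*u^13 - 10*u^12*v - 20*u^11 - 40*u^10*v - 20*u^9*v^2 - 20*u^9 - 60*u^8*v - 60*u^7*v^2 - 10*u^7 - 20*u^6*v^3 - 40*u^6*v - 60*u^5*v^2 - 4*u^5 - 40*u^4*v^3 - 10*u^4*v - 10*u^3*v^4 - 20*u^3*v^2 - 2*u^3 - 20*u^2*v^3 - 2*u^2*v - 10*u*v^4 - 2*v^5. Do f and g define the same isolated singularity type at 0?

No.

The Hessian of f at 0 is [[0, 0], [0, 0]] with rank 0, so corank 2. A Groebner basis of the Jacobian ideal J(f) in C{u,v} is {u^2/12 + v^4 + v^3/36, u^3, u^2*v - u^2/36 - v^3/108, -u^2/3 + u*v^2 - v^3/9}; counting standard monomials gives mu = 7. Corank 2; j^3 = u^3 is a perfect cube, so E-series; the 4-jet and mu = 7 give E_7. The Hessian of g at 0 is [[0, 0], [0, 0]] with rank 0, so corank 2. A Groebner basis of the Jacobian ideal J(g) in C{u,v} is {-u*v/5 + v^4, u*v^2, u^2 + u*v}; counting standard monomials gives mu = 6. Corank 2; j^3 = -2*u^2*(u + v) has shape L^2 M (L != M), so D-series; mu = 6 gives D_6. f is E_7 but g is D_6, hence not right-equivalent.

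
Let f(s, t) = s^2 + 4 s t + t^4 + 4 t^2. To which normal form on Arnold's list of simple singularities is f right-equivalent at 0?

A_{3}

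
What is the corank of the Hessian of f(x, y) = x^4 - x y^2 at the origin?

The Hessian at 0 is [[0, 0], [0, 0]] of rank 0; hence corank 2.

2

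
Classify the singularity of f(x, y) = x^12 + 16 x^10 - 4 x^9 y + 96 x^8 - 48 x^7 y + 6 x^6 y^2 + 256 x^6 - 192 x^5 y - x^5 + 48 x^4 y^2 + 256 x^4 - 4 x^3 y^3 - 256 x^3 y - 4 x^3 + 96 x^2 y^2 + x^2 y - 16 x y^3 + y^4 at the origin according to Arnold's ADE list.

The Hessian of f at 0 is [[0, 0], [0, 0]] with rank 0, so corank 2. A Groebner basis of the Jacobian ideal J(f) in C{x,y} is {x*y^2, x*y/16 + y^3, x^2 - x*y/4}; counting standard monomials gives mu = 5. Corank 2; j^3 = -x^2*(4*x - y) has shape L^2 M (L != M), so D-series; mu = 5 gives D_5.

D_{5}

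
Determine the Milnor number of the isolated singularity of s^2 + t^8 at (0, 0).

The Hessian of f at 0 has rank 1. Corank 1: A-series; mu = 7 gives A_7.

7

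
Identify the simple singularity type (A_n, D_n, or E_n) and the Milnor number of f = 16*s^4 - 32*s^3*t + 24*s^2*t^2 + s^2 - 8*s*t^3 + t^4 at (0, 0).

The Hessian of f at 0 has rank 1. Corank 1: A-series; mu = 3 gives A_3.

Type A_{3}, Milnor number mu = 3.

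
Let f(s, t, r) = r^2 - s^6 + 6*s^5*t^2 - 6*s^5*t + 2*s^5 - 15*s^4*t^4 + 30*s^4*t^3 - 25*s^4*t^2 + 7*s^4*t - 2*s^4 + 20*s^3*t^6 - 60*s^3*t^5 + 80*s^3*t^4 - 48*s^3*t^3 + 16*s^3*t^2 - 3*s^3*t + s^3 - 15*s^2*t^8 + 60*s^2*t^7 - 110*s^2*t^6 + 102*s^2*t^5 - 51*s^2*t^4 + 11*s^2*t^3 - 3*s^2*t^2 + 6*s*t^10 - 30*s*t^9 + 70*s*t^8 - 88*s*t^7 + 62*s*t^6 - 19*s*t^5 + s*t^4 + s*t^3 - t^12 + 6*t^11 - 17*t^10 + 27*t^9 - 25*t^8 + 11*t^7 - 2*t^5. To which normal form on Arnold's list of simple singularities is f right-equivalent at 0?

E7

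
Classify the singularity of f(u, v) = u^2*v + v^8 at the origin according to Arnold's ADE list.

The Hessian of f at 0 has rank 0. Corank 2; j^3 = u^2*v has shape L^2 M (L != M), so D-series; mu = 9 gives D_9.

D_{9}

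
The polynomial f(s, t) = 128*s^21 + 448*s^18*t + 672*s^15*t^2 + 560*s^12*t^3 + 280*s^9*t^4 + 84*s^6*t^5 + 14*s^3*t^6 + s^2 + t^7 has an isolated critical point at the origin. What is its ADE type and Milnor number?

Type A_6, Milnor number mu = 6.

The Hessian of f at 0 has rank 1. Corank 1: A-series; mu = 6 gives A_6.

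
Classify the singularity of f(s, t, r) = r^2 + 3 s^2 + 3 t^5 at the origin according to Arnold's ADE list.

A_4

The Hessian of f at 0 has rank 2. Corank 1: A-series; mu = 4 gives A_4.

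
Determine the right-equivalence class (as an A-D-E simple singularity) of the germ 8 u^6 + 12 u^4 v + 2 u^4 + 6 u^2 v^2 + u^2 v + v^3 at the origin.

D_4

The Hessian of f at 0 has rank 0. Corank 2; j^3 = v*(u^2 + v^2) splits into three distinct lines over C (the quadratic factor has nonzero discriminant), so D_4.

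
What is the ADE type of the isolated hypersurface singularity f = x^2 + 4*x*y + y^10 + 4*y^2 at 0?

A_{9}

The Hessian of f at 0 is [[2, 4], [4, 8]] with rank 1, so corank 1. A Groebner basis of the Jacobian ideal J(f) in C{x,y} is {y^9, x + 2*y}; counting standard monomials gives mu = 9. Corank 1: A-series; mu = 9 gives A_9.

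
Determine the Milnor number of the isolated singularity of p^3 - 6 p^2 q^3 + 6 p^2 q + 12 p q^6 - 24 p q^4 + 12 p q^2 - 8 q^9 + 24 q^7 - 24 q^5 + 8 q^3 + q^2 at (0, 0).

2

The Hessian of f at 0 has rank 1. Corank 1: A-series; mu = 2 gives A_2.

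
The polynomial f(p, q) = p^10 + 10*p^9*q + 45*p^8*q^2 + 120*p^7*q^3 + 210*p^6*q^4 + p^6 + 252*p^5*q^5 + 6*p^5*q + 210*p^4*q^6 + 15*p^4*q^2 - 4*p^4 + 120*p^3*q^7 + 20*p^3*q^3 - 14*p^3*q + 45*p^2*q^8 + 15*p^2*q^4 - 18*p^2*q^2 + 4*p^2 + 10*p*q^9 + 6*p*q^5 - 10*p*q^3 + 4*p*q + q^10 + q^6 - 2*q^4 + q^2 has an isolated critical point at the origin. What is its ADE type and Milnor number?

Type A9, Milnor number mu = 9.

The Hessian of f at 0 has rank 1. Corank 1: A-series; mu = 9 gives A_9.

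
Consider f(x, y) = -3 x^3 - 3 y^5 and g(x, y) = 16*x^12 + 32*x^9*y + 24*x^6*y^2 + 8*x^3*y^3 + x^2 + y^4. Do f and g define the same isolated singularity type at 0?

No.

The Hessian of f at 0 is [[0, 0], [0, 0]] with rank 0, so corank 2. A Groebner basis of the Jacobian ideal J(f) in C{x,y} is {y^4, x^2}; counting standard monomials gives mu = 8. Corank 2; j^3 = -3*x^3 is a perfect cube, so E-series; the 5-jet and mu = 8 give E_8. The Hessian of g at 0 is [[2, 0], [0, 0]] with rank 1, so corank 1. A Groebner basis of the Jacobian ideal J(g) in C{x,y} is {y^3, x}; counting standard monomials gives mu = 3. Corank 1: A-series; mu = 3 gives A_3. f is E_8 but g is A_3, hence not right-equivalent.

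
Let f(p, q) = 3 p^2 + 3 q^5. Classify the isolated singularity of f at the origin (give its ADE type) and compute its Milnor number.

Type A_{4}, Milnor number mu = 4.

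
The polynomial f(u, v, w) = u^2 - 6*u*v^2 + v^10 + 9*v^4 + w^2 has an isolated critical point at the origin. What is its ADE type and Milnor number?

Type A9, Milnor number mu = 9.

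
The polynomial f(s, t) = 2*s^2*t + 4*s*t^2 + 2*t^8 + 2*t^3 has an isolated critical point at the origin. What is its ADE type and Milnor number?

Type D_9, Milnor number mu = 9.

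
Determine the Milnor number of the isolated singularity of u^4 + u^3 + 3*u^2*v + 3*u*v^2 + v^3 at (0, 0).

6

The Hessian of f at 0 has rank 0. Corank 2; j^3 = (u + v)^3 is a perfect cube, so E-series; the 4-jet and mu = 6 give E_6.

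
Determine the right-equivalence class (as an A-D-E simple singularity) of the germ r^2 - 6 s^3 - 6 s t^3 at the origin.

E_{7}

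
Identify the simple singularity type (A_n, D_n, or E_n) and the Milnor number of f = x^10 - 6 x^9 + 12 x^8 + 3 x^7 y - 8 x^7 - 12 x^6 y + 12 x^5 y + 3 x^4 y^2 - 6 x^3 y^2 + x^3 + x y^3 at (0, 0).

Type E_7, Milnor number mu = 7.

The Hessian of f at 0 is [[0, 0], [0, 0]] with rank 0, so corank 2. A Groebner basis of the Jacobian ideal J(f) in C{x,y} is {x^3, x*y^2, 3*x^2 + y^3}; counting standard monomials gives mu = 7. Corank 2; j^3 = x^3 is a perfect cube, so E-series; the 4-jet and mu = 7 give E_7.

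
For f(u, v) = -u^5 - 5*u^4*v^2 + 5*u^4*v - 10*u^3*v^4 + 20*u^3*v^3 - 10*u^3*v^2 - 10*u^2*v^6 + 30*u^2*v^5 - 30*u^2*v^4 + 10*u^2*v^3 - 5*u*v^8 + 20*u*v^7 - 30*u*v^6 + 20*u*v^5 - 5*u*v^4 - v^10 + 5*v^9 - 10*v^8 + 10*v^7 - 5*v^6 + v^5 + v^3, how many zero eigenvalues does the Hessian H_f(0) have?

Hessian at 0 has rank 0.

2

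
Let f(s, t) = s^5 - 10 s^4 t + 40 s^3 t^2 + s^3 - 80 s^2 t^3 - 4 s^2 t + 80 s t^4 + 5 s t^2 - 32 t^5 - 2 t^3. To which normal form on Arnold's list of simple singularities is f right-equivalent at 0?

D6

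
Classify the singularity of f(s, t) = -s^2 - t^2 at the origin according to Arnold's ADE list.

A1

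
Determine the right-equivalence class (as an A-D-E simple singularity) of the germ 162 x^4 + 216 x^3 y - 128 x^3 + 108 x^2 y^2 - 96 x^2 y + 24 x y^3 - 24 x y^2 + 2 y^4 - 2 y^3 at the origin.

The Hessian of f at 0 is [[0, 0], [0, 0]] with rank 0, so corank 2. A Groebner basis of the Jacobian ideal J(f) in C{x,y} is {y^4, x*y^2 + 5*y^3/18, x^2 + x*y/2 + y^2/16}; counting standard monomials gives mu = 6. Corank 2; j^3 = -2*(4*x + y)^3 is a perfect cube, so E-series; the 4-jet and mu = 6 give E_6.

E6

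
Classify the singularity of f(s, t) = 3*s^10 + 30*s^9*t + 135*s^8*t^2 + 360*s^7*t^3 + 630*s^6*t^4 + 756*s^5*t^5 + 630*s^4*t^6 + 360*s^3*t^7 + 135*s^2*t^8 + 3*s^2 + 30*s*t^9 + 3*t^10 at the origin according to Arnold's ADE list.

A_{9}

The Hessian of f at 0 has rank 1. Corank 1: A-series; mu = 9 gives A_9.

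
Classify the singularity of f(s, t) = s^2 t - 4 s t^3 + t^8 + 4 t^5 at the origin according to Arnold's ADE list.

D_9

The Hessian of f at 0 is [[0, 0], [0, 0]] with rank 0, so corank 2. A Groebner basis of the Jacobian ideal J(f) in C{s,t} is {s^4, s^3*t + s^2 - 2*s*t^2, -s^3/2 + s^2*t^2, -s*t/2 + t^3}; counting standard monomials gives mu = 9. Corank 2; j^3 = s^2*t has shape L^2 M (L != M), so D-series; mu = 9 gives D_9.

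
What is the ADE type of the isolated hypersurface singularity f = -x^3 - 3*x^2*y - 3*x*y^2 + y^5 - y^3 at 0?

E8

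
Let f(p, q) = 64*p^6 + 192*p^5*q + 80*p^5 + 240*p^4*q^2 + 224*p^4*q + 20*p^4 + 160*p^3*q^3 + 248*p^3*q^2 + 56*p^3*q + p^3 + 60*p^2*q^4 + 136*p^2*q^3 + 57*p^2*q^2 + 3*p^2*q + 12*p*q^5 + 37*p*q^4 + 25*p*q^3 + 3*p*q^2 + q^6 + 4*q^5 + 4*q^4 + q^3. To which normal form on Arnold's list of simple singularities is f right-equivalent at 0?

E7

The Hessian of f at 0 has rank 0. Corank 2; j^3 = (p + q)^3 is a perfect cube, so E-series; the 4-jet and mu = 7 give E_7.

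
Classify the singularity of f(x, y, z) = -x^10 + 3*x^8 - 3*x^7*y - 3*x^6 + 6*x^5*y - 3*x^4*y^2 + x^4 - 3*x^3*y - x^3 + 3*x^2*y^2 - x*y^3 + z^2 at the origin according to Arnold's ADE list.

The Hessian of f at 0 has rank 1. Corank 2; j^3 = -x^3 is a perfect cube, so E-series; the 4-jet and mu = 7 give E_7.

E_7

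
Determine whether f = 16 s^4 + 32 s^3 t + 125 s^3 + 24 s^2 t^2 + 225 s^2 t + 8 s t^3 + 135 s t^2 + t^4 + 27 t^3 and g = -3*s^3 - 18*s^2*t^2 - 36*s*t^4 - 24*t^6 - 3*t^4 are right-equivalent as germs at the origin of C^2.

Yes.

The Hessian of f at 0 has rank 0. Corank 2; j^3 = (5*s + 3*t)^3 is a perfect cube, so E-series; the 4-jet and mu = 6 give E_6. The Hessian of g at 0 has rank 0. Corank 2; j^3 = -3*s^3 is a perfect cube, so E-series; the 4-jet and mu = 6 give E_6. Both have type E_6, hence right-equivalent.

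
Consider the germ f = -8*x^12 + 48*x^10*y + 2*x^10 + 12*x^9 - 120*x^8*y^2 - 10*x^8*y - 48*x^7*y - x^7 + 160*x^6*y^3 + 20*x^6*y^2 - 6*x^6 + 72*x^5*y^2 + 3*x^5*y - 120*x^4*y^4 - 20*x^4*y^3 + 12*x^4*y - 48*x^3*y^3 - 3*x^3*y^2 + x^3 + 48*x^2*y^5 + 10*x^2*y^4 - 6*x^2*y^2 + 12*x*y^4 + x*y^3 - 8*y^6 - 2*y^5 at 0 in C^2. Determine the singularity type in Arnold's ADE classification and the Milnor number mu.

Type E_{7}, Milnor number mu = 7.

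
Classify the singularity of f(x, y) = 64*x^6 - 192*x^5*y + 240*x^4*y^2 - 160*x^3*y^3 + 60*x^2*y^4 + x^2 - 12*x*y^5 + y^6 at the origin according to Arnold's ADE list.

A_5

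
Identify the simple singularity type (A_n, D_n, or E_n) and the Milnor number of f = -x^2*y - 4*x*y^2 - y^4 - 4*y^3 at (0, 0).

The Hessian of f at 0 is [[0, 0], [0, 0]] with rank 0, so corank 2. A Groebner basis of the Jacobian ideal J(f) in C{x,y} is {x^3 - 2*x^2 + 8*y^2, x^2/4 + y^3 - y^2, x*y + 2*y^2}; counting standard monomials gives mu = 5. Corank 2; j^3 = -y*(x + 2*y)^2 has shape L^2 M (L != M), so D-series; mu = 5 gives D_5.

Type D_5, Milnor number mu = 5.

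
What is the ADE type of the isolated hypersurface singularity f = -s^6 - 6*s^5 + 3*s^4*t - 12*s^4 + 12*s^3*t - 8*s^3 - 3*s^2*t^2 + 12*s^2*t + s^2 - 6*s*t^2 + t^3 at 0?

A_2

The Hessian of f at 0 has rank 1. Corank 1: A-series; mu = 2 gives A_2.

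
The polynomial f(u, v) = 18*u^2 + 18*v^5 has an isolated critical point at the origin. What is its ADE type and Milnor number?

Type A4, Milnor number mu = 4.

The Hessian of f at 0 is [[36, 0], [0, 0]] with rank 1, so corank 1. A Groebner basis of the Jacobian ideal J(f) in C{u,v} is {v^4, u}; counting standard monomials gives mu = 4. Corank 1: A-series; mu = 4 gives A_4.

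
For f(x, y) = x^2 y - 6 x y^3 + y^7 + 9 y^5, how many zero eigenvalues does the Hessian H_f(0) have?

2

Hessian at 0 has rank 0.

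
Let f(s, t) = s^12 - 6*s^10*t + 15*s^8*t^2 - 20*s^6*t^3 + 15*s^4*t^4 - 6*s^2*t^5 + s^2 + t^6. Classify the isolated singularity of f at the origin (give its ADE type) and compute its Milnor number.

The Hessian of f at 0 has rank 1. Corank 1: A-series; mu = 5 gives A_5.

Type A_5, Milnor number mu = 5.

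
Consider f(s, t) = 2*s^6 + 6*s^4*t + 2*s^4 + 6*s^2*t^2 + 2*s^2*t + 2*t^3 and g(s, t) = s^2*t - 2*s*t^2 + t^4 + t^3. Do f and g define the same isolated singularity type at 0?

The Hessian of f at 0 has rank 0. Corank 2; j^3 = 2*t*(s^2 + t^2) splits into three distinct lines over C (the quadratic factor has nonzero discriminant), so D_4. The Hessian of g at 0 has rank 0. Corank 2; j^3 = t*(s - t)^2 has shape L^2 M (L != M), so D-series; mu = 5 gives D_5. f is D_4 but g is D_5, hence not right-equivalent.

No.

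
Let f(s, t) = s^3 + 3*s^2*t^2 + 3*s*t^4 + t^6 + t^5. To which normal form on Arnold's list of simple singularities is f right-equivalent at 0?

E_8

The Hessian of f at 0 has rank 0. Corank 2; j^3 = s^3 is a perfect cube, so E-series; the 5-jet and mu = 8 give E_8.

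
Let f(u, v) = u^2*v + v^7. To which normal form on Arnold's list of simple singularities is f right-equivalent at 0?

D_{8}

The Hessian of f at 0 has rank 0. Corank 2; j^3 = u^2*v has shape L^2 M (L != M), so D-series; mu = 8 gives D_8.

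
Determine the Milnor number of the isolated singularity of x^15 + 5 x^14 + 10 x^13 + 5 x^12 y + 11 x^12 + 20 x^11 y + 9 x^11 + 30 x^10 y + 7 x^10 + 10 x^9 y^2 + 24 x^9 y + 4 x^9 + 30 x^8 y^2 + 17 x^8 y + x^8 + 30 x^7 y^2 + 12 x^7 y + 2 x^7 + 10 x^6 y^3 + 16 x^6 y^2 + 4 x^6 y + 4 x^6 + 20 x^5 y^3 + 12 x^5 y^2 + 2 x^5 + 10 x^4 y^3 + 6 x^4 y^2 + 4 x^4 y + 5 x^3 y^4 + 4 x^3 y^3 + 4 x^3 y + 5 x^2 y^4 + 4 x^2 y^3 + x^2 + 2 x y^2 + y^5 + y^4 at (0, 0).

4

The Hessian of f at 0 is [[2, 0], [0, 0]] with rank 1, so corank 1. A Groebner basis of the Jacobian ideal J(f) in C{x,y} is {x^2, x + y^2}; counting standard monomials gives mu = 4. Corank 1: A-series; mu = 4 gives A_4.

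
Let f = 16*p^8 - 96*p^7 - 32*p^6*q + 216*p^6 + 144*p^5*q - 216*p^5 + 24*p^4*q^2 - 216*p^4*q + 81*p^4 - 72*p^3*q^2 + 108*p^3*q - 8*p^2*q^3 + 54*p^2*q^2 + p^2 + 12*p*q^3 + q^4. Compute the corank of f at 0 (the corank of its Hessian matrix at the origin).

1

The Hessian at 0 is [[2, 0], [0, 0]] of rank 1; hence corank 1.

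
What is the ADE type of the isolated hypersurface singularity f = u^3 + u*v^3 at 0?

E7

The Hessian of f at 0 has rank 0. Corank 2; j^3 = u^3 is a perfect cube, so E-series; the 4-jet and mu = 7 give E_7.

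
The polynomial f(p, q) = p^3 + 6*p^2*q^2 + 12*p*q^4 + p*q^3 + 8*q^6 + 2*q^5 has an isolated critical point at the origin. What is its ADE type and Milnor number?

The Hessian of f at 0 is [[0, 0], [0, 0]] with rank 0, so corank 2. A Groebner basis of the Jacobian ideal J(f) in C{p,q} is {-p^2/4 + q^4 - q^3/12, p^3, p^2*q + p^2/12 + q^3/36, p^2/2 + p*q^2 + q^3/6}; counting standard monomials gives mu = 7. Corank 2; j^3 = p^3 is a perfect cube, so E-series; the 4-jet and mu = 7 give E_7.

Type E_{7}, Milnor number mu = 7.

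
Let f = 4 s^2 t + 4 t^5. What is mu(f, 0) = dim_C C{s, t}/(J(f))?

6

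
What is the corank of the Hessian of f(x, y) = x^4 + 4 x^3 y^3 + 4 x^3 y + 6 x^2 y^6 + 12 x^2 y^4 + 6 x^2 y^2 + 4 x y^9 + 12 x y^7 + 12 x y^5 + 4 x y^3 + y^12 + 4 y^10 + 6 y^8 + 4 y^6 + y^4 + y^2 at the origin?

The Hessian at 0 is [[0, 0], [0, 2]] of rank 1; hence corank 1.

1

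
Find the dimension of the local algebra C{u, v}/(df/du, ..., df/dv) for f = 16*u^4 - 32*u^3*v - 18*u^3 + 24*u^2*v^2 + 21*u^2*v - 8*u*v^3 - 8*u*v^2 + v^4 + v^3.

The Hessian of f at 0 has rank 0. Corank 2; j^3 = -(2*u - v)*(3*u - v)^2 has shape L^2 M (L != M), so D-series; mu = 5 gives D_5.

5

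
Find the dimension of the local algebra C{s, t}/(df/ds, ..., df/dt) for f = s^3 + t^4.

6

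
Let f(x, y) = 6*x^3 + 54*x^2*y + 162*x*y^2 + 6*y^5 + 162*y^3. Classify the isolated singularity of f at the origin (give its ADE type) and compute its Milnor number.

Type E8, Milnor number mu = 8.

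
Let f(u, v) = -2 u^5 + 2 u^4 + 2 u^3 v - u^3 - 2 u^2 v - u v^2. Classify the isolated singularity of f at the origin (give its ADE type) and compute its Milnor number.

The Hessian of f at 0 has rank 0. Corank 2; j^3 = -u*(u + v)^2 has shape L^2 M (L != M), so D-series; mu = 6 gives D_6.

Type D_6, Milnor number mu = 6.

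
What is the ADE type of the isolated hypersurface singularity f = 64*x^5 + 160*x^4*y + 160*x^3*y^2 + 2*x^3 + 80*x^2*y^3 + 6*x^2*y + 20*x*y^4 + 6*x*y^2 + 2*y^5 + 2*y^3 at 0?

E8

The Hessian of f at 0 has rank 0. Corank 2; j^3 = 2*(x + y)^3 is a perfect cube, so E-series; the 5-jet and mu = 8 give E_8.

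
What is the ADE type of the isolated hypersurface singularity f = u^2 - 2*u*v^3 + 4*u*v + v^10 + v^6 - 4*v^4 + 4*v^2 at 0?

A_9

The Hessian of f at 0 has rank 1. Corank 1: A-series; mu = 9 gives A_9.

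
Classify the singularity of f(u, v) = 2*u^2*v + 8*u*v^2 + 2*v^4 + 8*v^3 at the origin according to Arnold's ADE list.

D5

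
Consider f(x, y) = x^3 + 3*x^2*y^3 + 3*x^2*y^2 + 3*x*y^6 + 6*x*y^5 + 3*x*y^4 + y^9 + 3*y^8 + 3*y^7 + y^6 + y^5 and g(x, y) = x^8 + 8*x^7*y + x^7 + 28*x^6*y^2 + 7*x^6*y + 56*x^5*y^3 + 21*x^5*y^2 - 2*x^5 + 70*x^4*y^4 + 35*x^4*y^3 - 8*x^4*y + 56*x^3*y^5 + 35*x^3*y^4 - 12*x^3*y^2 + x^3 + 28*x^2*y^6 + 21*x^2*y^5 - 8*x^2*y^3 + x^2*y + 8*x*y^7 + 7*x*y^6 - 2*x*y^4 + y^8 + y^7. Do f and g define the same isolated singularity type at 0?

The Hessian of f at 0 is [[0, 0], [0, 0]] with rank 0, so corank 2. A Groebner basis of the Jacobian ideal J(f) in C{x,y} is {x^2/2 + x*y^3 + x*y^2, y^4, x^3, x^2*y - x^2 - 2*x*y^2}; counting standard monomials gives mu = 8. Corank 2; j^3 = x^3 is a perfect cube, so E-series; the 5-jet and mu = 8 give E_8. The Hessian of g at 0 is [[0, 0], [0, 0]] with rank 0, so corank 2. A Groebner basis of the Jacobian ideal J(g) in C{x,y} is {x^2*y^2, -8*x^2*y - x^2 + x*y^3, 32*x^2*y + 3*x^2 - x*y + y^4, x^3}; counting standard monomials gives mu = 9. Corank 2; j^3 = x^2*(x + y) has shape L^2 M (L != M), so D-series; mu = 9 gives D_9. f is E_8 but g is D_9, hence not right-equivalent.

No.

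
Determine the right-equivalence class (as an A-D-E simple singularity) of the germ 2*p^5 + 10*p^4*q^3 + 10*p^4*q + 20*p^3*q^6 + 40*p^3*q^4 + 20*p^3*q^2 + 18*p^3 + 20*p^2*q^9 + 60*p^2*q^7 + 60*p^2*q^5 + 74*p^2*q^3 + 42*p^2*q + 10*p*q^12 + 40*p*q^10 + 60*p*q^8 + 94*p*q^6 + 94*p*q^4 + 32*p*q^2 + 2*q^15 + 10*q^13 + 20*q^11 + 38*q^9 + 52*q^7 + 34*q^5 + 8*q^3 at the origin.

D_6

The Hessian of f at 0 is [[0, 0], [0, 0]] with rank 0, so corank 2. A Groebner basis of the Jacobian ideal J(f) in C{p,q} is {243*p*q/238 + q^4 + 81*q^2/119, p*q^2 + 2*q^3/3, p^2 + 947*p*q/714 + 157*q^2/357}; counting standard monomials gives mu = 6. Corank 2; j^3 = 2*(p + q)*(3*p + 2*q)^2 has shape L^2 M (L != M), so D-series; mu = 6 gives D_6.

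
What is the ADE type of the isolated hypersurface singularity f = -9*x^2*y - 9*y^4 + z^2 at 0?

The Hessian of f at 0 has rank 1. Corank 2; j^3 = -9*x^2*y has shape L^2 M (L != M), so D-series; mu = 5 gives D_5.

D5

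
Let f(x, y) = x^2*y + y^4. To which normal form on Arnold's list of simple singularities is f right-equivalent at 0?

D_5

The Hessian of f at 0 has rank 0. Corank 2; j^3 = x^2*y has shape L^2 M (L != M), so D-series; mu = 5 gives D_5.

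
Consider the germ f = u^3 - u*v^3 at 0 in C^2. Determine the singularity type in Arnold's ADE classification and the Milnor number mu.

Type E_{7}, Milnor number mu = 7.

The Hessian of f at 0 has rank 0. Corank 2; j^3 = u^3 is a perfect cube, so E-series; the 4-jet and mu = 7 give E_7.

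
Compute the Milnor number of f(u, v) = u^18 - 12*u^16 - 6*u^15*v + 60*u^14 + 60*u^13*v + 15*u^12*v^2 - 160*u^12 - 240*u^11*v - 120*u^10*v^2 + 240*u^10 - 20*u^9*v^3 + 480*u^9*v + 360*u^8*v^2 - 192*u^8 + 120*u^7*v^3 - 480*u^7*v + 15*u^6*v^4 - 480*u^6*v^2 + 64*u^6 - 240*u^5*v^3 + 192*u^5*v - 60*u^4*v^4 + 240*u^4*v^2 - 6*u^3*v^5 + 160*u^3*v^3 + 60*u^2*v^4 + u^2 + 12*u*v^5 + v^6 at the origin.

5

The Hessian of f at 0 has rank 1. Corank 1: A-series; mu = 5 gives A_5.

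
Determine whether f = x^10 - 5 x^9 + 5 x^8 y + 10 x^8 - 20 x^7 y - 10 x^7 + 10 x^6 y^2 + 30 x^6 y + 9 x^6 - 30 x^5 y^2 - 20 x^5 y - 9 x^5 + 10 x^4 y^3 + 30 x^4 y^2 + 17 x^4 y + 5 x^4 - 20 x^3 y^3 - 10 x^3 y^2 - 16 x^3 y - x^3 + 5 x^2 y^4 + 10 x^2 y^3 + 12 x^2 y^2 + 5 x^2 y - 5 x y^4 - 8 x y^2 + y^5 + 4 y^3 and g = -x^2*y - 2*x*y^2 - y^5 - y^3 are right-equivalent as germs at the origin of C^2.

Yes.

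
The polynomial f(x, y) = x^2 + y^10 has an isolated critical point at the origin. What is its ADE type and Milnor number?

The Hessian of f at 0 has rank 1. Corank 1: A-series; mu = 9 gives A_9.

Type A_9, Milnor number mu = 9.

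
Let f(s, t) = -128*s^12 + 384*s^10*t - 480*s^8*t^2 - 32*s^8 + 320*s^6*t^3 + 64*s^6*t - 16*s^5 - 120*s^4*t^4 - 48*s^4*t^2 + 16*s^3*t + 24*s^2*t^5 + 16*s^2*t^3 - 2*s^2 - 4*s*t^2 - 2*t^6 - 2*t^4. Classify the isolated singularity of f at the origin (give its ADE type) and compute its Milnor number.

Type A_{5}, Milnor number mu = 5.

The Hessian of f at 0 has rank 1. Corank 1: A-series; mu = 5 gives A_5.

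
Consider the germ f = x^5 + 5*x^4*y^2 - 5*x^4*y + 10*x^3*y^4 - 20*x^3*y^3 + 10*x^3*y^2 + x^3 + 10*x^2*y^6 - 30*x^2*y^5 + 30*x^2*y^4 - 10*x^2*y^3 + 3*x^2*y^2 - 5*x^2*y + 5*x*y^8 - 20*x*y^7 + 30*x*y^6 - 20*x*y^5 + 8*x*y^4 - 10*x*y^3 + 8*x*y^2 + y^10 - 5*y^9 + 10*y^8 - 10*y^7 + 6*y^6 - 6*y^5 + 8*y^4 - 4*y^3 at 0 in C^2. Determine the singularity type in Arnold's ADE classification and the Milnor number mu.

Type D_{6}, Milnor number mu = 6.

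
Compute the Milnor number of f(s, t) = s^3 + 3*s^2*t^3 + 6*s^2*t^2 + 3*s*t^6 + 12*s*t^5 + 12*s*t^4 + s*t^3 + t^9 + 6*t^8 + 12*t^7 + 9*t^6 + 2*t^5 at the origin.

7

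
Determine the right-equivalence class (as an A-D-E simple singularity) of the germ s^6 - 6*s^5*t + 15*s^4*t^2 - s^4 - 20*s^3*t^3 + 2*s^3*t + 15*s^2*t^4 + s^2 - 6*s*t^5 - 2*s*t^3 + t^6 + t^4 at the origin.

The Hessian of f at 0 has rank 1. Corank 1: A-series; mu = 3 gives A_3.

A3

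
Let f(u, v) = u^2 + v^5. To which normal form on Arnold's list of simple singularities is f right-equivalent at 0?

A4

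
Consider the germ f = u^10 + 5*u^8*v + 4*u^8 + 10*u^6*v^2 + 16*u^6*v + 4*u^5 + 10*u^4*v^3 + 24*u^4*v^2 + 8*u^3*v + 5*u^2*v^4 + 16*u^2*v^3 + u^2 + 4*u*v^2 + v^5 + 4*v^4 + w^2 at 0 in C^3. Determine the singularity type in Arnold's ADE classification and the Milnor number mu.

The Hessian of f at 0 is [[2, 0, 0], [0, 0, 0], [0, 0, 2]] with rank 2, so corank 1. A Groebner basis of the Jacobian ideal J(f) in C{u,v,w} is {u^2, u/2 + v^2, w}; counting standard monomials gives mu = 4. Corank 1: A-series; mu = 4 gives A_4.

Type A_4, Milnor number mu = 4.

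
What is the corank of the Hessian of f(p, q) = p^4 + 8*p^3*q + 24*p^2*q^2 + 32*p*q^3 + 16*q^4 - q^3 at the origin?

2

Hessian at 0 has rank 0.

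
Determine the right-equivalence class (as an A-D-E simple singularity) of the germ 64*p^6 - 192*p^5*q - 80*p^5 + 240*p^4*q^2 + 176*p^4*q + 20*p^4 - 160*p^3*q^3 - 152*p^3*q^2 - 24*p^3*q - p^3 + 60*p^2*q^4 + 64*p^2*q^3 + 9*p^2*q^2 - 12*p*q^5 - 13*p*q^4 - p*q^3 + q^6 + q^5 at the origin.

The Hessian of f at 0 has rank 0. Corank 2; j^3 = -p^3 is a perfect cube, so E-series; the 4-jet and mu = 7 give E_7.

E7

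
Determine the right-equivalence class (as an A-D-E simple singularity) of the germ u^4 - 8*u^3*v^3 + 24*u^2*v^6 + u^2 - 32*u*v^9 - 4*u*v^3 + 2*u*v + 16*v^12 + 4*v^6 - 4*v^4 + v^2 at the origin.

The Hessian of f at 0 has rank 1. Corank 1: A-series; mu = 3 gives A_3.

A3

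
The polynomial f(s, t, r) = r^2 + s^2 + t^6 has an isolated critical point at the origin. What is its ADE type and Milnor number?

Type A_5, Milnor number mu = 5.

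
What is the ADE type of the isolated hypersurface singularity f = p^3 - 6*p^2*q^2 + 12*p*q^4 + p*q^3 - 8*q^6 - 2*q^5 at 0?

E_{7}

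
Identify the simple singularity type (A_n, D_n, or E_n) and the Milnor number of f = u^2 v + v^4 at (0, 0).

The Hessian of f at 0 is [[0, 0], [0, 0]] with rank 0, so corank 2. A Groebner basis of the Jacobian ideal J(f) in C{u,v} is {u^3, u^2/4 + v^3, u*v}; counting standard monomials gives mu = 5. Corank 2; j^3 = u^2*v has shape L^2 M (L != M), so D-series; mu = 5 gives D_5.

Type D_{5}, Milnor number mu = 5.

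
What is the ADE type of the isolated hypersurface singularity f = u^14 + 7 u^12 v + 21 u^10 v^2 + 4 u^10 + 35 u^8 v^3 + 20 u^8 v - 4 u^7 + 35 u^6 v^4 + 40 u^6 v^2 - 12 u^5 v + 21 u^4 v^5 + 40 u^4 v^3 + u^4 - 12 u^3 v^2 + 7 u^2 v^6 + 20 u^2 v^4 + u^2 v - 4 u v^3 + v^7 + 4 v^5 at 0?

D8

The Hessian of f at 0 has rank 0. Corank 2; j^3 = u^2*v has shape L^2 M (L != M), so D-series; mu = 8 gives D_8.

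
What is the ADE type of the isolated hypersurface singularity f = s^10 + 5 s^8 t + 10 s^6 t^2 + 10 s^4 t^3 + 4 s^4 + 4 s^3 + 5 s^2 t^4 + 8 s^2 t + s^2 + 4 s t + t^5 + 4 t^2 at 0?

A_{4}

The Hessian of f at 0 is [[2, 4], [4, 8]] with rank 1, so corank 1. A Groebner basis of the Jacobian ideal J(f) in C{s,t} is {s/64 + t^3 + t^2/8 + t/32, s^2 + s/2 + t, s*t - s/8 + t^2 - t/4}; counting standard monomials gives mu = 4. Corank 1: A-series; mu = 4 gives A_4.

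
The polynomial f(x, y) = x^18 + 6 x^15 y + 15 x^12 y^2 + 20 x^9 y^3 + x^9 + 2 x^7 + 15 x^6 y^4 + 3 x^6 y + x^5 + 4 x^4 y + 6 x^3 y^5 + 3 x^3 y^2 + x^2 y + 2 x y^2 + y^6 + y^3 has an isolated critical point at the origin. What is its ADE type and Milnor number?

The Hessian of f at 0 has rank 0. Corank 2; j^3 = y*(x + y)^2 has shape L^2 M (L != M), so D-series; mu = 7 gives D_7.

Type D7, Milnor number mu = 7.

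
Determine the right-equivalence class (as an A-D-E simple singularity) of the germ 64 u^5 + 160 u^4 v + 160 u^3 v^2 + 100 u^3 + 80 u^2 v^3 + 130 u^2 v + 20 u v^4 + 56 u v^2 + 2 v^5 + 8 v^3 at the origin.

D_{6}

The Hessian of f at 0 is [[0, 0], [0, 0]] with rank 0, so corank 2. A Groebner basis of the Jacobian ideal J(f) in C{u,v} is {-625*u*v/2 + v^4 - 125*v^2, u*v^2 + 2*v^3/5, u^2 + 9*u*v/10 + v^2/5}; counting standard monomials gives mu = 6. Corank 2; j^3 = 2*(2*u + v)*(5*u + 2*v)^2 has shape L^2 M (L != M), so D-series; mu = 6 gives D_6.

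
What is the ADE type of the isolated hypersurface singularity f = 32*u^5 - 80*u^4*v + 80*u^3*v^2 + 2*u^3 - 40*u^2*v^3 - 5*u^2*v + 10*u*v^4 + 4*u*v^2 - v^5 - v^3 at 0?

The Hessian of f at 0 has rank 0. Corank 2; j^3 = (u - v)^2*(2*u - v) has shape L^2 M (L != M), so D-series; mu = 6 gives D_6.

D_{6}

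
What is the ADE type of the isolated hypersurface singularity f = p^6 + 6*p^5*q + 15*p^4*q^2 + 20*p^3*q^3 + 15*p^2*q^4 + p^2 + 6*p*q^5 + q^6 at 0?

The Hessian of f at 0 has rank 1. Corank 1: A-series; mu = 5 gives A_5.

A5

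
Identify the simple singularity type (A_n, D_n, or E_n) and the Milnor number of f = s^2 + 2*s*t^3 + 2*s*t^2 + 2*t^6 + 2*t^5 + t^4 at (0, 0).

Type A_5, Milnor number mu = 5.

The Hessian of f at 0 has rank 1. Corank 1: A-series; mu = 5 gives A_5.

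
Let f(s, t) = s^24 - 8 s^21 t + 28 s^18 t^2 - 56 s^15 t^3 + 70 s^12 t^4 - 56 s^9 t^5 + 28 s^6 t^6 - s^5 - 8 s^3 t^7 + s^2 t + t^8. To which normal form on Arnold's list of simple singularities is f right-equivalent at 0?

D_{9}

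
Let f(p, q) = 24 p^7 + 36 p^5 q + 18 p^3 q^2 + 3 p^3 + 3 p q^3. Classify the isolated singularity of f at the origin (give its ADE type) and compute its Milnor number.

Type E_7, Milnor number mu = 7.

The Hessian of f at 0 has rank 0. Corank 2; j^3 = 3*p^3 is a perfect cube, so E-series; the 4-jet and mu = 7 give E_7.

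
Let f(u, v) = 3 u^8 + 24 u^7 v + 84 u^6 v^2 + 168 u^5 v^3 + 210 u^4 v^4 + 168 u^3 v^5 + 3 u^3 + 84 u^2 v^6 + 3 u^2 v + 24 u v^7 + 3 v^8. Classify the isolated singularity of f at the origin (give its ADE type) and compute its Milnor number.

The Hessian of f at 0 is [[0, 0], [0, 0]] with rank 0, so corank 2. A Groebner basis of the Jacobian ideal J(f) in C{u,v} is {-u*v/8 + v^7, u*v^2, u^2 + u*v}; counting standard monomials gives mu = 9. Corank 2; j^3 = 3*u^2*(u + v) has shape L^2 M (L != M), so D-series; mu = 9 gives D_9.

Type D_{9}, Milnor number mu = 9.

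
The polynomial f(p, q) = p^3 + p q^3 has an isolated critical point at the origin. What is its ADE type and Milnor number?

Type E_7, Milnor number mu = 7.

The Hessian of f at 0 is [[0, 0], [0, 0]] with rank 0, so corank 2. A Groebner basis of the Jacobian ideal J(f) in C{p,q} is {p^3, p*q^2, 3*p^2 + q^3}; counting standard monomials gives mu = 7. Corank 2; j^3 = p^3 is a perfect cube, so E-series; the 4-jet and mu = 7 give E_7.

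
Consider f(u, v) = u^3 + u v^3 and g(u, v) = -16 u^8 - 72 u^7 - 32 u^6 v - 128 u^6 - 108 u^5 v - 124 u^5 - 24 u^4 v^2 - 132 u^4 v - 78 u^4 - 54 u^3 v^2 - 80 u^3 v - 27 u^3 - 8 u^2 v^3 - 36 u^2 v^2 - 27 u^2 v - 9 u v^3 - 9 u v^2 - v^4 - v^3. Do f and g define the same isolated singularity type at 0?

Yes.

The Hessian of f at 0 has rank 0. Corank 2; j^3 = u^3 is a perfect cube, so E-series; the 4-jet and mu = 7 give E_7. The Hessian of g at 0 has rank 0. Corank 2; j^3 = -(3*u + v)^3 is a perfect cube, so E-series; the 4-jet and mu = 7 give E_7. Both have type E_7, hence right-equivalent.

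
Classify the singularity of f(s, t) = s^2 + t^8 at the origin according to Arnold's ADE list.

A_{7}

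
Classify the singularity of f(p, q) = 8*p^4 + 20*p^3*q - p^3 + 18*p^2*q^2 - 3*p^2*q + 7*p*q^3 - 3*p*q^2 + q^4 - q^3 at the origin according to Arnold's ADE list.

E_7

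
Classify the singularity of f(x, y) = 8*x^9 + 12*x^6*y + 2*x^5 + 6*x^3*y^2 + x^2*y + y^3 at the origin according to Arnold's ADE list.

The Hessian of f at 0 has rank 0. Corank 2; j^3 = y*(x^2 + y^2) splits into three distinct lines over C (the quadratic factor has nonzero discriminant), so D_4.

D4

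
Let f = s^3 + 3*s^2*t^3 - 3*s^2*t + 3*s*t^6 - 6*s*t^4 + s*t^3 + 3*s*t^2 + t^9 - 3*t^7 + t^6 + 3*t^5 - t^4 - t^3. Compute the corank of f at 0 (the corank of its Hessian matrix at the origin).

The Hessian at 0 is [[0, 0], [0, 0]] of rank 0; hence corank 2.

2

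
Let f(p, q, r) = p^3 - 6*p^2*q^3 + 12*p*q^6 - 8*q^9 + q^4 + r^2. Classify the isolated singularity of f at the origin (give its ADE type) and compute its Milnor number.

Type E6, Milnor number mu = 6.

The Hessian of f at 0 is [[0, 0, 0], [0, 0, 0], [0, 0, 2]] with rank 1, so corank 2. A Groebner basis of the Jacobian ideal J(f) in C{p,q,r} is {q^3, p^2, r}; counting standard monomials gives mu = 6. Corank 2; j^3 = p^3 is a perfect cube, so E-series; the 4-jet and mu = 6 give E_6.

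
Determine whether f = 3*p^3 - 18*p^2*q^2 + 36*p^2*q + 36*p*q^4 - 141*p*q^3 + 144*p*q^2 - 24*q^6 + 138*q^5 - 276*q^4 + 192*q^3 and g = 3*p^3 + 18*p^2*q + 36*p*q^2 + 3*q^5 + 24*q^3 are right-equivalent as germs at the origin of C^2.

No.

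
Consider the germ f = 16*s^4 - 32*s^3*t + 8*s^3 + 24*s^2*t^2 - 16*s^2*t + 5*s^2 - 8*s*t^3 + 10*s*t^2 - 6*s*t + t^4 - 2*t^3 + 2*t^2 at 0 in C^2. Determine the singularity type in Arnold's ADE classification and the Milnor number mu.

Type A_{1}, Milnor number mu = 1.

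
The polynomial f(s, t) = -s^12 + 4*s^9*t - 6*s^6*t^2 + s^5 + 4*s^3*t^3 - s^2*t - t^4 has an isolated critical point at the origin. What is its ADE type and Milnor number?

Type D_{5}, Milnor number mu = 5.

The Hessian of f at 0 has rank 0. Corank 2; j^3 = -s^2*t has shape L^2 M (L != M), so D-series; mu = 5 gives D_5.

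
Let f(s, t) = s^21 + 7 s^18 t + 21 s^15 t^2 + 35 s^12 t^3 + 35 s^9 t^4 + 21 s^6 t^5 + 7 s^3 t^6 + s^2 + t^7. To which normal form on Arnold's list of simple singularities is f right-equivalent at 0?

A_{6}

The Hessian of f at 0 has rank 1. Corank 1: A-series; mu = 6 gives A_6.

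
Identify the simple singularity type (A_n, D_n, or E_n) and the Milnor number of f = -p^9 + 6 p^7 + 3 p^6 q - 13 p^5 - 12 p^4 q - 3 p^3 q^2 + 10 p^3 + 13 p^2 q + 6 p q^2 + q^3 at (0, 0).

Type D_{4}, Milnor number mu = 4.

The Hessian of f at 0 is [[0, 0], [0, 0]] with rank 0, so corank 2. A Groebner basis of the Jacobian ideal J(f) in C{p,q} is {q^3, p^2 - 3*q^2/11, p*q + 6*q^2/11}; counting standard monomials gives mu = 4. Corank 2; j^3 = (2*p + q)*(5*p^2 + 4*p*q + q^2) splits into three distinct lines over C (the quadratic factor has nonzero discriminant), so D_4.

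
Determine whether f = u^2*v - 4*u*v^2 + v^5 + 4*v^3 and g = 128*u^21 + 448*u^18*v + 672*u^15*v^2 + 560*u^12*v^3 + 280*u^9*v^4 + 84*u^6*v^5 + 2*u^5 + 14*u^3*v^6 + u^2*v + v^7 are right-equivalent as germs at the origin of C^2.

No.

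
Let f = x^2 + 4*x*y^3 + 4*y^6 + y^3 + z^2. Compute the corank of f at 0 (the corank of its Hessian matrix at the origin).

The Hessian at 0 is [[2, 0, 0], [0, 0, 0], [0, 0, 2]] of rank 2; hence corank 1.

1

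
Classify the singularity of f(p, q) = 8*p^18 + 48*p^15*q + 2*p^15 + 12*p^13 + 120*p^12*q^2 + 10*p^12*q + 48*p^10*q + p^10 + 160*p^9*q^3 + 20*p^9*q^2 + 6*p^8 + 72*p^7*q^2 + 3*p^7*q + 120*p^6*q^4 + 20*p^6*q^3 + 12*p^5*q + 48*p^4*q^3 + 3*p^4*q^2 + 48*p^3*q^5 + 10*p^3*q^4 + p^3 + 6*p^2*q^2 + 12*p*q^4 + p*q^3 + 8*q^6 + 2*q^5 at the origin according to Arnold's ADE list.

E7

The Hessian of f at 0 has rank 0. Corank 2; j^3 = p^3 is a perfect cube, so E-series; the 4-jet and mu = 7 give E_7.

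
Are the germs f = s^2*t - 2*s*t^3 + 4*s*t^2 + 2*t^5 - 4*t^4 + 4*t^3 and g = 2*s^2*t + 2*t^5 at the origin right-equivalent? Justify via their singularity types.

Yes.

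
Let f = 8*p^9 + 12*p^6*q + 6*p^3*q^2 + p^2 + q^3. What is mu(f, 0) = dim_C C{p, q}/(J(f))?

2

The Hessian of f at 0 is [[2, 0], [0, 0]] with rank 1, so corank 1. A Groebner basis of the Jacobian ideal J(f) in C{p,q} is {q^2, p}; counting standard monomials gives mu = 2. Corank 1: A-series; mu = 2 gives A_2.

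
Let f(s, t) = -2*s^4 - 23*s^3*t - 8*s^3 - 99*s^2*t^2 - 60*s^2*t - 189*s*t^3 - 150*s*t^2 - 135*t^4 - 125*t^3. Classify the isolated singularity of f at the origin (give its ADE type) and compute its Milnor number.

Type E_{7}, Milnor number mu = 7.

The Hessian of f at 0 has rank 0. Corank 2; j^3 = -(2*s + 5*t)^3 is a perfect cube, so E-series; the 4-jet and mu = 7 give E_7.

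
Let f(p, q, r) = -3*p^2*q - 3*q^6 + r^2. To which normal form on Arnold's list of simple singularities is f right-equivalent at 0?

D_{7}

The Hessian of f at 0 is [[0, 0, 0], [0, 0, 0], [0, 0, 2]] with rank 1, so corank 2. A Groebner basis of the Jacobian ideal J(f) in C{p,q,r} is {p^2/6 + q^5, p^3, p*q, r}; counting standard monomials gives mu = 7. Corank 2; j^3 = -3*p^2*q has shape L^2 M (L != M), so D-series; mu = 7 gives D_7.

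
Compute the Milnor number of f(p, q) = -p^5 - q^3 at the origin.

8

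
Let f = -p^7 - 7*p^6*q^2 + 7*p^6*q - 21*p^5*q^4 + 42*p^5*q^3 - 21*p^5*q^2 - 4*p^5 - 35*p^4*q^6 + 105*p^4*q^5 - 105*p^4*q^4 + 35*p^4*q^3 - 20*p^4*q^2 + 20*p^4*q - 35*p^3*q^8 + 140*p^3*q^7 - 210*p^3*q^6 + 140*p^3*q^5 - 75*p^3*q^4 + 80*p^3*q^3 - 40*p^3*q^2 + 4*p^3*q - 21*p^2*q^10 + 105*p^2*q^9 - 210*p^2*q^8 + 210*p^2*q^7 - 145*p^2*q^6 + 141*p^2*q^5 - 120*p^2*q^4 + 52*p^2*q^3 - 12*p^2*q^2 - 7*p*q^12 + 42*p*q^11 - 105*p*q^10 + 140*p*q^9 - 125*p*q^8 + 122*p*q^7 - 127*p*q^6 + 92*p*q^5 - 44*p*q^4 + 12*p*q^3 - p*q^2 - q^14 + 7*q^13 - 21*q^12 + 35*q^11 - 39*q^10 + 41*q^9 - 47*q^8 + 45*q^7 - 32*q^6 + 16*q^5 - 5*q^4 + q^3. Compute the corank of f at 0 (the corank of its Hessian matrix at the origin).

Hessian at 0 has rank 0.

2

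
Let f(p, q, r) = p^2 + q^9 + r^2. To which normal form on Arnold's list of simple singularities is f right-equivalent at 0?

A_8

The Hessian of f at 0 has rank 2. Corank 1: A-series; mu = 8 gives A_8.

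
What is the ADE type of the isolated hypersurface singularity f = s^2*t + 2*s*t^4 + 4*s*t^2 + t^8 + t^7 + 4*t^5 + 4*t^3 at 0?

The Hessian of f at 0 has rank 0. Corank 2; j^3 = t*(s + 2*t)^2 has shape L^2 M (L != M), so D-series; mu = 9 gives D_9.

D9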